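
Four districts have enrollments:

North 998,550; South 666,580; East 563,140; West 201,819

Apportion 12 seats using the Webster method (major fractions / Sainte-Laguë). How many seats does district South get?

3

Standard divisor 2430089/12 ≈ 202507.417; standard quotas: North 4.931, South 3.292, East 2.781, West 0.997.
Rounding to the nearest integer gives North 5, South 3, East 3, West 1 — total 12, matching the house size, so no adjustment is needed.
South receives 3.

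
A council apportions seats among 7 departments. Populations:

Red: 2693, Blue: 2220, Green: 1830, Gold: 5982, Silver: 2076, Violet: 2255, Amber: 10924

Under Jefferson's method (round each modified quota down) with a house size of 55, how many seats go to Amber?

Standard divisor 27980/55 ≈ 508.727; standard quotas: Red 5.294, Blue 4.364, Green 3.597, Gold 11.759, Silver 4.081, Violet 4.433, Amber 21.473.
Rounding down gives 5, 4, 3, 11, 4, 4, 21 = 52 seats, so the divisor must be adjusted.
With modified divisor 470: modified quotas Red 5.730, Blue 4.723, Green 3.894, Gold 12.728, Silver 4.417, Violet 4.798, Amber 23.243.
Rounding down: Red 5, Blue 4, Green 3, Gold 12, Silver 4, Violet 4, Amber 23 (total 55).
Amber receives 23.

23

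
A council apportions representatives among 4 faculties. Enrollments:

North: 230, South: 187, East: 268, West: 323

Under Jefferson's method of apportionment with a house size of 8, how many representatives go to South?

Standard divisor 1008/8 ≈ 126; standard quotas: North 1.825, South 1.484, East 2.127, West 2.563.
Rounding down gives 1, 1, 2, 2 = 6 seats, so the divisor must be adjusted.
With modified divisor 100: modified quotas North 2.300, South 1.870, East 2.680, West 3.230.
Rounding down: North 2, South 1, East 2, West 3 (total 8).
South receives 1.

1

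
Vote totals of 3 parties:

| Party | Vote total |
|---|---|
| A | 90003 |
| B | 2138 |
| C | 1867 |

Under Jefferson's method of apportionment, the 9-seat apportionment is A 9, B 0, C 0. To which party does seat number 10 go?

A

Priority for the next seat is population ÷ (current seats + 1).
Priorities: A 9000.300, B 2138.000, C 1867.000.
Highest priority: A.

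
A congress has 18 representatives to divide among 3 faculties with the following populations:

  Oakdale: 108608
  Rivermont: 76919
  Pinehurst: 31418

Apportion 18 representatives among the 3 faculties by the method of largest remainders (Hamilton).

Total 216945; standard divisor 216945/18 ≈ 12052.5.
Standard quotas: Oakdale 9.0112, Rivermont 6.3820, Pinehurst 2.6068.
Lower quotas: Oakdale 9, Rivermont 6, Pinehurst 2 (sum 17, leaving 1 seat).
Remainders in descending order: Pinehurst 0.6068, Rivermont 0.3820, Oakdale 0.0112.
Largest remainder: Pinehurst receives the extra seat.

Oakdale 9, Rivermont 6, Pinehurst 3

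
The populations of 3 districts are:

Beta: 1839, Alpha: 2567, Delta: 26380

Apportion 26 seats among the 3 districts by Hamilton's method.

Beta: 2; Alpha: 2; Delta: 22

The standard divisor is 30786/26 ≈ 1184.077.
Standard quotas: Beta 1.5531, Alpha 2.1679, Delta 22.2790.
Lower quotas: Beta 1, Alpha 2, Delta 22 (sum 25, leaving 1 seat).
Remainders in descending order: Beta 0.5531, Delta 0.2790, Alpha 0.1679.
The surplus seat goes to Beta.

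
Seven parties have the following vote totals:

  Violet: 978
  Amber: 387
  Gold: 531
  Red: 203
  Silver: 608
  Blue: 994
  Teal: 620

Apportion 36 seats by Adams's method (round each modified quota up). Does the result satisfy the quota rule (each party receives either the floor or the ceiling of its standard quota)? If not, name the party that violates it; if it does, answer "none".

none

Standard quotas: Violet 8.148, Amber 3.224, Gold 4.424, Red 1.691, Silver 5.065, Blue 8.281, Teal 5.165.
Adams allocation: Violet 8, Amber 3, Gold 5, Red 2, Silver 5, Blue 8, Teal 5.
Every allocation lies between the lower and upper quota.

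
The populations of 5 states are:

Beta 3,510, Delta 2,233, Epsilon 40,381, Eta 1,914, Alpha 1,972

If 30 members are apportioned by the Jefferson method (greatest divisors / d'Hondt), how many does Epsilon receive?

25

Standard divisor 50010/30 ≈ 1667; standard quotas: Beta 2.106, Delta 1.340, Epsilon 24.224, Eta 1.148, Alpha 1.183.
Rounding down gives 2, 1, 24, 1, 1 = 29 seats, so the divisor must be adjusted.
With modified divisor 1600: modified quotas Beta 2.194, Delta 1.396, Epsilon 25.238, Eta 1.196, Alpha 1.232.
Rounding down: Beta 2, Delta 1, Epsilon 25, Eta 1, Alpha 1 (total 30).
Epsilon receives 25.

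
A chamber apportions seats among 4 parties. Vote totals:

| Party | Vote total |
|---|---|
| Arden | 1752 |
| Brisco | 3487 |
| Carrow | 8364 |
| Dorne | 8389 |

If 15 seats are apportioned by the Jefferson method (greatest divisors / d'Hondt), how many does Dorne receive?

6

Standard divisor 21992/15 ≈ 1466.133; standard quotas: Arden 1.195, Brisco 2.378, Carrow 5.705, Dorne 5.722.
Rounding down gives 1, 2, 5, 5 = 13 seats, so the divisor must be adjusted.
With modified divisor 1300: modified quotas Arden 1.348, Brisco 2.682, Carrow 6.434, Dorne 6.453.
Rounding down: Arden 1, Brisco 2, Carrow 6, Dorne 6 (total 15).
Dorne receives 6.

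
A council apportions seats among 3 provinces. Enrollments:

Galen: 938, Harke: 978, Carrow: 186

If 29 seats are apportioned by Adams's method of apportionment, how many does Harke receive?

Standard divisor 2102/29 ≈ 72.483; standard quotas: Galen 12.941, Harke 13.493, Carrow 2.566.
Rounding up gives 13, 14, 3 = 30 seats, so the divisor must be adjusted.
With modified divisor 77: modified quotas Galen 12.182, Harke 12.701, Carrow 2.416.
Rounding up: Galen 13, Harke 13, Carrow 3 (total 29).
Harke receives 13.

13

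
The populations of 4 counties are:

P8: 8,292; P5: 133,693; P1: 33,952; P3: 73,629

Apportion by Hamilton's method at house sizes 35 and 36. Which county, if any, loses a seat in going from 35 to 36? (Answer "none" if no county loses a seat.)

At 35 seats: P8 1, P5 19, P1 5, P3 10.
At 36 seats: P8 1, P5 19, P1 5, P3 11.
No county's allocation decreased.

none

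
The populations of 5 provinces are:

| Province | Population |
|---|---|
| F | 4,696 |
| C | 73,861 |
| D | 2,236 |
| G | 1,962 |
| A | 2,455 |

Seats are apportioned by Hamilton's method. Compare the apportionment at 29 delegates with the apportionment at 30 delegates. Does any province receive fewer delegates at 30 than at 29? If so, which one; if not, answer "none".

At 29 seats: F 1, C 25, D 1, G 1, A 1.
At 30 seats: F 1, C 26, D 1, G 1, A 1.
No province's allocation decreased.

none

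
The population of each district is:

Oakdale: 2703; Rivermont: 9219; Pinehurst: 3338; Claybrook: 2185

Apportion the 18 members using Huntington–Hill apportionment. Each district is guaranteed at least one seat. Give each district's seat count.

With divisor 968: modified quotas Oakdale 2.792, Rivermont 9.524, Pinehurst 3.448, Claybrook 2.257.
Geometric-mean thresholds: Oakdale √(2·3)=2.449, Rivermont √(9·10)=9.487, Pinehurst √(3·4)=3.464, Claybrook √(2·3)=2.449.
Each quota rounded against its threshold gives Oakdale 3, Rivermont 10, Pinehurst 3, Claybrook 2 (total 18).

Oakdale=3; Rivermont=10; Pinehurst=3; Claybrook=2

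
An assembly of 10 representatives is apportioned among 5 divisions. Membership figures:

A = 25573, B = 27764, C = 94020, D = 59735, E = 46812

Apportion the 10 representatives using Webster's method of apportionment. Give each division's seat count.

A 1, B 1, C 4, D 2, E 2

Standard divisor 253904/10 ≈ 25390.4; standard quotas: A 1.007, B 1.093, C 3.703, D 2.353, E 1.844.
Rounding to the nearest integer gives A 1, B 1, C 4, D 2, E 2 — total 10, matching the house size, so no adjustment is needed.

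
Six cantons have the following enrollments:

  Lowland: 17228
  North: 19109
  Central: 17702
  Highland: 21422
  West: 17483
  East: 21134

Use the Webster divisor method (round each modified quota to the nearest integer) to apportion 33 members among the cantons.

Lowland: 5; North: 6; Central: 5; Highland: 6; West: 5; East: 6

Standard divisor 114078/33 ≈ 3456.909; standard quotas: Lowland 4.984, North 5.528, Central 5.121, Highland 6.197, West 5.057, East 6.114.
Rounding to the nearest integer gives Lowland 5, North 6, Central 5, Highland 6, West 5, East 6 — total 33, matching the house size, so no adjustment is needed.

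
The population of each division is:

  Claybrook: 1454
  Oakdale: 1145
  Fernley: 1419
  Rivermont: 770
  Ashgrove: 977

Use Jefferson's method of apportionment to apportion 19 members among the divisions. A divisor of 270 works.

With modified divisor 270: modified quotas Claybrook 5.385, Oakdale 4.241, Fernley 5.256, Rivermont 2.852, Ashgrove 3.619.
Rounding down: Claybrook 5, Oakdale 4, Fernley 5, Rivermont 2, Ashgrove 3 (total 19).

Claybrook=5; Oakdale=4; Fernley=5; Rivermont=2; Ashgrove=3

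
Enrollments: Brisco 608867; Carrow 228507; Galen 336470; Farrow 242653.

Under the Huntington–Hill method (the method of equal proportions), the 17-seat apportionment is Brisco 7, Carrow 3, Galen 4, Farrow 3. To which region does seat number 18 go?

Priority for the next seat is population ÷ (√(s·(s+1))).
Priorities: Brisco 81363.275, Carrow 65964.289, Galen 75236.979, Farrow 70047.887.
Highest priority: Brisco.

Brisco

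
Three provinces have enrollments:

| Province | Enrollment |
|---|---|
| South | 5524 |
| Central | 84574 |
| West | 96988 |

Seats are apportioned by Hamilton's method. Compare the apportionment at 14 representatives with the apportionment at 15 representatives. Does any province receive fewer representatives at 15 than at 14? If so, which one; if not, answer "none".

South

At 14 seats: South 1, Central 6, West 7.
At 15 seats: South 0, Central 7, West 8.
South drops from 1 to 0.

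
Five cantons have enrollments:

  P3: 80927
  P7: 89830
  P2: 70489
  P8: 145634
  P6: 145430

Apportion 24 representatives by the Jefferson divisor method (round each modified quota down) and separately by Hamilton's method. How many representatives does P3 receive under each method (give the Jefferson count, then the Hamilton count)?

3 and 4

Jefferson: P3 3, P7 4, P2 3, P8 7, P6 7.
Hamilton: P3 4, P7 4, P2 3, P8 7, P6 6.
P3 gets 3 under Jefferson and 4 under Hamilton.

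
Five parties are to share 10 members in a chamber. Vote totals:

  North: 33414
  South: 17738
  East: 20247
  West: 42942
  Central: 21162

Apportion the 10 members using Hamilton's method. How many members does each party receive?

Total 135503; standard divisor 135503/10 ≈ 13550.3.
Standard quotas: North 2.4659, South 1.3090, East 1.4942, West 3.1691, Central 1.5617.
Lower quotas: North 2, South 1, East 1, West 3, Central 1 (sum 8, leaving 2 seats).
Remainders in descending order: Central 0.5617, East 0.4942, North 0.4659, South 0.3090, West 0.1691.
The surplus seats go to Central, East.

North 2; South 1; East 2; West 3; Central 2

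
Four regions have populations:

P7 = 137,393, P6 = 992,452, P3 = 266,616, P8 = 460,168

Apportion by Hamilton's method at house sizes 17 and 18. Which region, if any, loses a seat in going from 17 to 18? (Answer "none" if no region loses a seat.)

none

At 17 seats: P7 1, P6 9, P3 3, P8 4.
At 18 seats: P7 1, P6 10, P3 3, P8 4.
No region's allocation decreased.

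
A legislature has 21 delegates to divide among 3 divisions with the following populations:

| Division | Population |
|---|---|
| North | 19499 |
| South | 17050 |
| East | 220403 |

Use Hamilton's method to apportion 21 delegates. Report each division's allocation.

Total 256952; standard divisor 256952/21 ≈ 12235.81.
Standard quotas: North 1.5936, South 1.3935, East 18.0129.
Lower quotas: North 1, South 1, East 18 (sum 20, leaving 1 seat).
Remainders in descending order: North 0.5936, South 0.3935, East 0.0129.
Largest remainder: North receives the extra seat.

North: 2, South: 1, East: 18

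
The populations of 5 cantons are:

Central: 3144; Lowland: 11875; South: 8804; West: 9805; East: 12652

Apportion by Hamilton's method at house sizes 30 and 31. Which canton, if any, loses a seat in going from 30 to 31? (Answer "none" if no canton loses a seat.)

At 30 seats: Central 2, Lowland 8, South 6, West 6, East 8.
At 31 seats: Central 2, Lowland 8, South 6, West 7, East 8.
No canton's allocation decreased.

none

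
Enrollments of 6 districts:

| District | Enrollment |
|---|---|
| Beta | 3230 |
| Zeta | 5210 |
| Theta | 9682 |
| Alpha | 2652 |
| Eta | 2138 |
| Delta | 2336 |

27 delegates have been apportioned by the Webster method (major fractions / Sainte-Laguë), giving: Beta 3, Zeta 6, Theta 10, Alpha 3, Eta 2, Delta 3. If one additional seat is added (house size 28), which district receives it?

Beta

Priority for the next seat is population ÷ (current seats + 0.5).
Priorities: Beta 922.857, Zeta 801.538, Theta 922.095, Alpha 757.714, Eta 855.200, Delta 667.429.
Highest priority: Beta.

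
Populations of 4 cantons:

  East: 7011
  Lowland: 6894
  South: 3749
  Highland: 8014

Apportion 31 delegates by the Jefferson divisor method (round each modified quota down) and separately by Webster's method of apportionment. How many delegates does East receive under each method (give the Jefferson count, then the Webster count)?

9 and 8

Jefferson: East 9, Lowland 8, South 4, Highland 10.
Webster: East 8, Lowland 8, South 5, Highland 10.
East gets 9 under Jefferson and 8 under Webster.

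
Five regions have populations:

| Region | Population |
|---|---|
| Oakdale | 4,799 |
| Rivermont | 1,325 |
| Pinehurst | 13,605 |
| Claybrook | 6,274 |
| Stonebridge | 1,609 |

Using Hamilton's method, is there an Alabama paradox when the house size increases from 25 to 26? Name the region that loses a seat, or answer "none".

At 25 seats: Oakdale 4, Rivermont 1, Pinehurst 12, Claybrook 6, Stonebridge 2.
At 26 seats: Oakdale 5, Rivermont 1, Pinehurst 13, Claybrook 6, Stonebridge 1.
Stonebridge drops from 2 to 1.

Stonebridge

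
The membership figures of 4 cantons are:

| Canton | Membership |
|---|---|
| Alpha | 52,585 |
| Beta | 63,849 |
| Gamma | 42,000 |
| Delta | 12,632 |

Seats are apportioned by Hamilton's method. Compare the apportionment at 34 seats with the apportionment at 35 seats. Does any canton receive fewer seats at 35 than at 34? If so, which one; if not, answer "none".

Delta

At 34 seats: Alpha 10, Beta 13, Gamma 8, Delta 3.
At 35 seats: Alpha 11, Beta 13, Gamma 9, Delta 2.
Delta drops from 3 to 2.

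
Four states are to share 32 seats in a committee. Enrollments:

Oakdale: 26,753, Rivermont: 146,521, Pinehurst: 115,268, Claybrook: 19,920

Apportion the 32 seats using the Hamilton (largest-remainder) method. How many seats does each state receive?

Total 308462; standard divisor 308462/32 ≈ 9639.438.
Standard quotas: Oakdale 2.7754, Rivermont 15.2002, Pinehurst 11.9580, Claybrook 2.0665.
Lower quotas: Oakdale 2, Rivermont 15, Pinehurst 11, Claybrook 2 (sum 30, leaving 2 seats).
Remainders in descending order: Pinehurst 0.9580, Oakdale 0.7754, Rivermont 0.2002, Claybrook 0.0665.
The surplus seats go to Pinehurst, Oakdale.

Oakdale 3; Rivermont 15; Pinehurst 12; Claybrook 2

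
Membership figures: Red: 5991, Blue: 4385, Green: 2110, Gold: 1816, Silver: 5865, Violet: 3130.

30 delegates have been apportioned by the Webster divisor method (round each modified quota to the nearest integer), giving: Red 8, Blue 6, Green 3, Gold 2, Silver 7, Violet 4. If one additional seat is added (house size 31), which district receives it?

Silver

Priority for the next seat is population ÷ (current seats + 0.5).
Priorities: Red 704.824, Blue 674.615, Green 602.857, Gold 726.400, Silver 782.000, Violet 695.556.
Highest priority: Silver.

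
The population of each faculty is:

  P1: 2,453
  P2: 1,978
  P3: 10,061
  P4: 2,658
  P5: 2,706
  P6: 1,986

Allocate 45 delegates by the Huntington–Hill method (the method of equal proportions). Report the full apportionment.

With divisor 488: modified quotas P1 5.027, P2 4.053, P3 20.617, P4 5.447, P5 5.545, P6 4.070.
Geometric-mean thresholds: P1 √(5·6)=5.477, P2 √(4·5)=4.472, P3 √(20·21)=20.494, P4 √(5·6)=5.477, P5 √(5·6)=5.477, P6 √(4·5)=4.472.
Each quota rounded against its threshold gives P1 5, P2 4, P3 21, P4 5, P5 6, P6 4 (total 45).

P1 5; P2 4; P3 21; P4 5; P5 6; P6 4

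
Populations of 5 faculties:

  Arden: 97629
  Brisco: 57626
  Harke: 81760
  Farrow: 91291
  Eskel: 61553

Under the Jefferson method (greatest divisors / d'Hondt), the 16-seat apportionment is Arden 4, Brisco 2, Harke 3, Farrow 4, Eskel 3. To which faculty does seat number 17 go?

Harke

Priority for the next seat is population ÷ (current seats + 1).
Priorities: Arden 19525.800, Brisco 19208.667, Harke 20440.000, Farrow 18258.200, Eskel 15388.250.
Highest priority: Harke.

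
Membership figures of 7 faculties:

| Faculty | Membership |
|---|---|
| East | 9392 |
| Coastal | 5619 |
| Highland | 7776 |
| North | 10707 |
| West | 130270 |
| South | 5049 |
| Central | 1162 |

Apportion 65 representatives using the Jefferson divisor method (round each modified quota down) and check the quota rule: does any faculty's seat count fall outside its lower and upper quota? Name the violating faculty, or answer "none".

Standard quotas: East 3.592, Coastal 2.149, Highland 2.974, North 4.094, West 49.816, South 1.931, Central 0.444.
Jefferson allocation: East 3, Coastal 2, Highland 3, North 4, West 51, South 2, Central 0.
West has quota 49.816 (lower 49, upper 50) but receives 51 — outside the quota interval.

West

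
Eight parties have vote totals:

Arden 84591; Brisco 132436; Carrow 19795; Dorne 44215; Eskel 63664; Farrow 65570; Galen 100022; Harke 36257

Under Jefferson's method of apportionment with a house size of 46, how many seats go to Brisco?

Standard divisor 546550/46 ≈ 11881.522; standard quotas: Arden 7.120, Brisco 11.146, Carrow 1.666, Dorne 3.721, Eskel 5.358, Farrow 5.519, Galen 8.418, Harke 3.052.
Rounding down gives 7, 11, 1, 3, 5, 5, 8, 3 = 43 seats, so the divisor must be adjusted.
With modified divisor 10980: modified quotas Arden 7.704, Brisco 12.062, Carrow 1.803, Dorne 4.027, Eskel 5.798, Farrow 5.972, Galen 9.109, Harke 3.302.
Rounding down: Arden 7, Brisco 12, Carrow 1, Dorne 4, Eskel 5, Farrow 5, Galen 9, Harke 3 (total 46).
Brisco receives 12.

12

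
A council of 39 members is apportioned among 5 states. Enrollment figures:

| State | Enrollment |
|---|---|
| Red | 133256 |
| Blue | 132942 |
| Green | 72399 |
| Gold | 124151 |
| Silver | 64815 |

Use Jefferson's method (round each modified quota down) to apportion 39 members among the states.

Red=10, Blue=10, Green=5, Gold=9, Silver=5

Standard divisor 527563/39 ≈ 13527.256; standard quotas: Red 9.851, Blue 9.828, Green 5.352, Gold 9.178, Silver 4.791.
Rounding down gives 9, 9, 5, 9, 4 = 36 seats, so the divisor must be adjusted.
With modified divisor 12700: modified quotas Red 10.493, Blue 10.468, Green 5.701, Gold 9.776, Silver 5.104.
Rounding down: Red 10, Blue 10, Green 5, Gold 9, Silver 5 (total 39).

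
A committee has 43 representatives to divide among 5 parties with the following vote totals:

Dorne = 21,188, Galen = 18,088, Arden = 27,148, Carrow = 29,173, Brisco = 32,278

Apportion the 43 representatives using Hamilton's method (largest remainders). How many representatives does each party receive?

Standard divisor: 127875 ÷ 43 ≈ 2973.837.
Standard quotas: Dorne 7.1248, Galen 6.0824, Arden 9.1289, Carrow 9.8099, Brisco 10.8540.
Lower quotas: Dorne 7, Galen 6, Arden 9, Carrow 9, Brisco 10 (sum 41, leaving 2 seats).
Remainders in descending order: Brisco 0.8540, Carrow 0.8099, Arden 0.1289, Dorne 0.1248, Galen 0.0824.
Largest remainders: Brisco, Carrow receive the extra seats.

Dorne=7, Galen=6, Arden=9, Carrow=10, Brisco=11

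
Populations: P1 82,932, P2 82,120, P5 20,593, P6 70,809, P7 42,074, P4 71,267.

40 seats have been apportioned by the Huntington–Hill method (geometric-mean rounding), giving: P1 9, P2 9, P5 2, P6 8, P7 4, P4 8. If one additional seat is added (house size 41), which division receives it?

P7

Priority for the next seat is population ÷ (√(s·(s+1))).
Priorities: P1 8741.800, P2 8656.208, P5 8407.057, P6 8344.921, P7 9408.032, P4 8398.896.
Highest priority: P7.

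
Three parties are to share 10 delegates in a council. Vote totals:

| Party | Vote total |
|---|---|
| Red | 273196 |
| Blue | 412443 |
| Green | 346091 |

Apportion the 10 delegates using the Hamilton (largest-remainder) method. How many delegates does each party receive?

Total 1031730; standard divisor 1031730/10 = 103173.
Standard quotas: Red 2.6479, Blue 3.9976, Green 3.3545.
Lower quotas: Red 2, Blue 3, Green 3 (sum 8, leaving 2 seats).
Remainders in descending order: Blue 0.9976, Red 0.6479, Green 0.3545.
The surplus seats go to Blue, Red.

Red 3, Blue 4, Green 3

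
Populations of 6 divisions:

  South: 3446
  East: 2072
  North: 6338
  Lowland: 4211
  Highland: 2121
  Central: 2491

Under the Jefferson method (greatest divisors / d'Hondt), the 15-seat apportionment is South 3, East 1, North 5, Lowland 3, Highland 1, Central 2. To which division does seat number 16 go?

Highland

Priority for the next seat is population ÷ (current seats + 1).
Priorities: South 861.500, East 1036.000, North 1056.333, Lowland 1052.750, Highland 1060.500, Central 830.333.
Highest priority: Highland.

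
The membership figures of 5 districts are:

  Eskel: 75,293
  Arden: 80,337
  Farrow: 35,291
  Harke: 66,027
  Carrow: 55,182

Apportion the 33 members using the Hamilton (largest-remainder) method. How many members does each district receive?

Eskel: 8, Arden: 8, Farrow: 4, Harke: 7, Carrow: 6

The standard divisor is 312130/33 ≈ 9458.485.
Standard quotas: Eskel 7.9604, Arden 8.4936, Farrow 3.7311, Harke 6.9807, Carrow 5.8341.
Lower quotas: Eskel 7, Arden 8, Farrow 3, Harke 6, Carrow 5 (sum 29, leaving 4 seats).
Remainders in descending order: Harke 0.9807, Eskel 0.9604, Carrow 0.8341, Farrow 0.7311, Arden 0.4936.
Largest remainders: Harke, Eskel, Carrow, Farrow receive the extra seats.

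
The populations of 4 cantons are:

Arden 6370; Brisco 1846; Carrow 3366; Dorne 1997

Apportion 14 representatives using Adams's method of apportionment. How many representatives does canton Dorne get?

2

Standard divisor 13579/14 ≈ 969.929; standard quotas: Arden 6.567, Brisco 1.903, Carrow 3.470, Dorne 2.059.
Rounding up gives 7, 2, 4, 3 = 16 seats, so the divisor must be adjusted.
With modified divisor 1100: modified quotas Arden 5.791, Brisco 1.678, Carrow 3.060, Dorne 1.815.
Rounding up: Arden 6, Brisco 2, Carrow 4, Dorne 2 (total 14).
Dorne receives 2.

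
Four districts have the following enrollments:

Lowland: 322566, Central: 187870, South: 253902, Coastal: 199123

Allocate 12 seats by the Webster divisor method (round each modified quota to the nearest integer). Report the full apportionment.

Standard divisor 963461/12 ≈ 80288.417; standard quotas: Lowland 4.018, Central 2.340, South 3.162, Coastal 2.480.
Rounding to the nearest integer gives 4, 2, 3, 2 = 11 seats, so the divisor must be adjusted.
With modified divisor 77400: modified quotas Lowland 4.168, Central 2.427, South 3.280, Coastal 2.573.
Rounding to the nearest integer: Lowland 4, Central 2, South 3, Coastal 3 (total 12).

Lowland: 4, Central: 2, South: 3, Coastal: 3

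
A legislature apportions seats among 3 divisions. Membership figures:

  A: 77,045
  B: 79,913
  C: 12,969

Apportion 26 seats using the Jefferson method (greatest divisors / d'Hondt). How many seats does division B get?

Standard divisor 169927/26 ≈ 6535.654; standard quotas: A 11.788, B 12.227, C 1.984.
Rounding down gives 11, 12, 1 = 24 seats, so the divisor must be adjusted.
With modified divisor 6300: modified quotas A 12.229, B 12.685, C 2.059.
Rounding down: A 12, B 12, C 2 (total 26).
B receives 12.

12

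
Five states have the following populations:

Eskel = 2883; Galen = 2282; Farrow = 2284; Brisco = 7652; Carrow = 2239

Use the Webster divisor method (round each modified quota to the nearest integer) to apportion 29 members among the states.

Standard divisor 17340/29 ≈ 597.931; standard quotas: Eskel 4.822, Galen 3.816, Farrow 3.820, Brisco 12.797, Carrow 3.745.
Rounding to the nearest integer gives 5, 4, 4, 13, 4 = 30 seats, so the divisor must be adjusted.
With modified divisor 630: modified quotas Eskel 4.576, Galen 3.622, Farrow 3.625, Brisco 12.146, Carrow 3.554.
Rounding to the nearest integer: Eskel 5, Galen 4, Farrow 4, Brisco 12, Carrow 4 (total 29).

Eskel: 5, Galen: 4, Farrow: 4, Brisco: 12, Carrow: 4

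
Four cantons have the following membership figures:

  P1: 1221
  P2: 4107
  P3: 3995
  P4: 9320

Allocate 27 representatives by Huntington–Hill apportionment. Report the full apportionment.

P1 2, P2 6, P3 6, P4 13

With divisor 710: modified quotas P1 1.720, P2 5.785, P3 5.627, P4 13.127.
Geometric-mean thresholds: P1 √(1·2)=1.414, P2 √(5·6)=5.477, P3 √(5·6)=5.477, P4 √(13·14)=13.491.
Each quota rounded against its threshold gives P1 2, P2 6, P3 6, P4 13 (total 27).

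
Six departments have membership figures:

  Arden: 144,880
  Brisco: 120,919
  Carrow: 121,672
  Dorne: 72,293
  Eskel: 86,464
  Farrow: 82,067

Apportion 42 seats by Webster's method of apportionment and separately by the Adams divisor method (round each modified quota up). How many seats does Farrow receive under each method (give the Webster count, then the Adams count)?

Webster: Arden 10, Brisco 8, Carrow 8, Dorne 5, Eskel 6, Farrow 5.
Adams: Arden 9, Brisco 8, Carrow 8, Dorne 5, Eskel 6, Farrow 6.
Farrow gets 5 under Webster and 6 under Adams.

5 and 6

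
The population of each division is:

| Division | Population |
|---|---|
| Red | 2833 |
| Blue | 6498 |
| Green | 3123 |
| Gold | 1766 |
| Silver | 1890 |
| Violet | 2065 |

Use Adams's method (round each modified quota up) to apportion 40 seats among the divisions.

Standard divisor 18175/40 ≈ 454.375; standard quotas: Red 6.235, Blue 14.301, Green 6.873, Gold 3.887, Silver 4.160, Violet 4.545.
Rounding up gives 7, 15, 7, 4, 5, 5 = 43 seats, so the divisor must be adjusted.
With modified divisor 490: modified quotas Red 5.782, Blue 13.261, Green 6.373, Gold 3.604, Silver 3.857, Violet 4.214.
Rounding up: Red 6, Blue 14, Green 7, Gold 4, Silver 4, Violet 5 (total 40).

Red: 6; Blue: 14; Green: 7; Gold: 4; Silver: 4; Violet: 5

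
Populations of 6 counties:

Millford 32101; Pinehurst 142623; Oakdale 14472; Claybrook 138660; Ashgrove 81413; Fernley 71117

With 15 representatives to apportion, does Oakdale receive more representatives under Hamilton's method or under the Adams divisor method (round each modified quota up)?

Hamilton: Millford 1, Pinehurst 5, Oakdale 0, Claybrook 4, Ashgrove 3, Fernley 2.
Adams: Millford 1, Pinehurst 4, Oakdale 1, Claybrook 4, Ashgrove 3, Fernley 2.
Oakdale gets 0 under Hamilton and 1 under Adams.

Adams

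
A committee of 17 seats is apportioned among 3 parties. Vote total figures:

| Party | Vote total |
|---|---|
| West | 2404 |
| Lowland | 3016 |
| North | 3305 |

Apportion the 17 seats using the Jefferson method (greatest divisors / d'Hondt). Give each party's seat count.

Standard divisor 8725/17 ≈ 513.235; standard quotas: West 4.684, Lowland 5.876, North 6.440.
Rounding down gives 4, 5, 6 = 15 seats, so the divisor must be adjusted.
With modified divisor 476: modified quotas West 5.050, Lowland 6.336, North 6.943.
Rounding down: West 5, Lowland 6, North 6 (total 17).

West 5, Lowland 6, North 6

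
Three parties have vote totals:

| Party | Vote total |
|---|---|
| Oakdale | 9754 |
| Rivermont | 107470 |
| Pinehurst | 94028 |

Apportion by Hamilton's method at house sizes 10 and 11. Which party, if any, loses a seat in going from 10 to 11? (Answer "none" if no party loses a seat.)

At 10 seats: Oakdale 1, Rivermont 5, Pinehurst 4.
At 11 seats: Oakdale 0, Rivermont 6, Pinehurst 5.
Oakdale drops from 1 to 0.

Oakdale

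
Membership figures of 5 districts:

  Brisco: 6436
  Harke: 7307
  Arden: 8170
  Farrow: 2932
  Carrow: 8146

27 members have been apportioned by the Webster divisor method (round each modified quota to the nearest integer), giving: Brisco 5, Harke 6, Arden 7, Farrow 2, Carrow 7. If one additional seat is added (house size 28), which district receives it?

Farrow

Priority for the next seat is population ÷ (current seats + 0.5).
Priorities: Brisco 1170.182, Harke 1124.154, Arden 1089.333, Farrow 1172.800, Carrow 1086.133.
Highest priority: Farrow.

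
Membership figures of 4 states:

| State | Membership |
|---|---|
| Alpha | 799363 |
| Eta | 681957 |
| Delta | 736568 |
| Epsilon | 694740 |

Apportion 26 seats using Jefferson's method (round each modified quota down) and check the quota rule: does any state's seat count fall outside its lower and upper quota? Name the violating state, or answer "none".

none

Standard quotas: Alpha 7.136, Eta 6.088, Delta 6.575, Epsilon 6.202.
Jefferson allocation: Alpha 7, Eta 6, Delta 7, Epsilon 6.
Every allocation lies between the lower and upper quota.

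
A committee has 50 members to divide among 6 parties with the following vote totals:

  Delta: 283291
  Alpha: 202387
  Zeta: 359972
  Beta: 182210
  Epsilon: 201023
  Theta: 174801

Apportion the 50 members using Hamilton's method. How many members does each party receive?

Delta 10; Alpha 7; Zeta 13; Beta 7; Epsilon 7; Theta 6

Standard divisor: 1403684 ÷ 50 ≈ 28073.68.
Standard quotas: Delta 10.0910, Alpha 7.2091, Zeta 12.8224, Beta 6.4904, Epsilon 7.1606, Theta 6.2265.
Lower quotas: Delta 10, Alpha 7, Zeta 12, Beta 6, Epsilon 7, Theta 6 (sum 48, leaving 2 seats).
Remainders in descending order: Zeta 0.8224, Beta 0.4904, Theta 0.2265, Alpha 0.2091, Epsilon 0.1606, Delta 0.0910.
Largest remainders: Zeta, Beta receive the extra seats.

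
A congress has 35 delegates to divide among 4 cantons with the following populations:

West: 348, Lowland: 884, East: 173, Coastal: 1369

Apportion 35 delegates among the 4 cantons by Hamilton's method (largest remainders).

West 5; Lowland 11; East 2; Coastal 17

The standard divisor is 2774/35 ≈ 79.257.
Standard quotas: West 4.391, Lowland 11.154, East 2.183, Coastal 17.273.
Lower quotas: West 4, Lowland 11, East 2, Coastal 17 (sum 34, leaving 1 seat).
Remainders in descending order: West 0.391, Coastal 0.273, East 0.183, Lowland 0.154.
Largest remainder: West receives the extra seat.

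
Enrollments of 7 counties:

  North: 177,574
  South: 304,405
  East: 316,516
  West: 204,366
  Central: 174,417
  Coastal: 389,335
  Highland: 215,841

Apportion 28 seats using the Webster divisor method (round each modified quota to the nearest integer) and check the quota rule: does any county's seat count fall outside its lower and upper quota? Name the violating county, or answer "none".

none

Standard quotas: North 2.789, South 4.782, East 4.972, West 3.210, Central 2.740, Coastal 6.116, Highland 3.391.
Webster allocation: North 3, South 5, East 5, West 3, Central 3, Coastal 6, Highland 3.
Every allocation lies between the lower and upper quota.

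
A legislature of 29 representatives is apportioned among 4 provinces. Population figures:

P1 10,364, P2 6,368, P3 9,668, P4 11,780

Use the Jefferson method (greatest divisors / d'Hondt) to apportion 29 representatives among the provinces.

Standard divisor 38180/29 ≈ 1316.552; standard quotas: P1 7.872, P2 4.837, P3 7.343, P4 8.948.
Rounding down gives 7, 4, 7, 8 = 26 seats, so the divisor must be adjusted.
With modified divisor 1240: modified quotas P1 8.358, P2 5.135, P3 7.797, P4 9.500.
Rounding down: P1 8, P2 5, P3 7, P4 9 (total 29).

P1 8; P2 5; P3 7; P4 9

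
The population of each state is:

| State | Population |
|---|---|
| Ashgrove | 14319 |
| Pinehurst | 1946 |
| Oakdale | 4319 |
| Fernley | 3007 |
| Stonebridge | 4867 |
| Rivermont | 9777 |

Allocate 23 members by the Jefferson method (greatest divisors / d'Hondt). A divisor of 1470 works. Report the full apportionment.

With modified divisor 1470: modified quotas Ashgrove 9.741, Pinehurst 1.324, Oakdale 2.938, Fernley 2.046, Stonebridge 3.311, Rivermont 6.651.
Rounding down: Ashgrove 9, Pinehurst 1, Oakdale 2, Fernley 2, Stonebridge 3, Rivermont 6 (total 23).

Ashgrove 9, Pinehurst 1, Oakdale 2, Fernley 2, Stonebridge 3, Rivermont 6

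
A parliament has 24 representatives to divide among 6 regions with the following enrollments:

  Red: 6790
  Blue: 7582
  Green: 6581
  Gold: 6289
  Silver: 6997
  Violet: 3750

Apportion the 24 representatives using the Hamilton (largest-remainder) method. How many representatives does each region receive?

Total 37989; standard divisor 37989/24 ≈ 1582.875.
Standard quotas: Red 4.2897, Blue 4.7900, Green 4.1576, Gold 3.9732, Silver 4.4204, Violet 2.3691.
Lower quotas: Red 4, Blue 4, Green 4, Gold 3, Silver 4, Violet 2 (sum 21, leaving 3 seats).
Remainders in descending order: Gold 0.9732, Blue 0.7900, Silver 0.4204, Violet 0.3691, Red 0.2897, Green 0.1576.
Largest remainders: Gold, Blue, Silver receive the extra seats.

Red 4, Blue 5, Green 4, Gold 4, Silver 5, Violet 2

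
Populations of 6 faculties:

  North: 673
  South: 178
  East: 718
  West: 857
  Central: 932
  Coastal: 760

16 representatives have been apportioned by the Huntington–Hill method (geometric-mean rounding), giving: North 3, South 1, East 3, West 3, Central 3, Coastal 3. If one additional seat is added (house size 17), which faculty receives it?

Priority for the next seat is population ÷ (√(s·(s+1))).
Priorities: North 194.278, South 125.865, East 207.269, West 247.395, Central 269.045, Coastal 219.393.
Highest priority: Central.

Central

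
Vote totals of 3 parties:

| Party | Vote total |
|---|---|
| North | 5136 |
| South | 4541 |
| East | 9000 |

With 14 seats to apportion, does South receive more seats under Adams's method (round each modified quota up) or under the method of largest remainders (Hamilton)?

Adams: North 4, South 4, East 6.
Hamilton: North 4, South 3, East 7.
South gets 4 under Adams and 3 under Hamilton.

Adams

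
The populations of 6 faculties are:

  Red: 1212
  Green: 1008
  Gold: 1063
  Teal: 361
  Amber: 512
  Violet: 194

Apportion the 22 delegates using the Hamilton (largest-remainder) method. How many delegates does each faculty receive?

The standard divisor is 4350/22 ≈ 197.727.
Standard quotas: Red 6.130, Green 5.098, Gold 5.376, Teal 1.826, Amber 2.589, Violet 0.981.
Lower quotas: Red 6, Green 5, Gold 5, Teal 1, Amber 2, Violet 0 (sum 19, leaving 3 seats).
Remainders in descending order: Violet 0.981, Teal 0.826, Amber 0.589, Gold 0.376, Red 0.130, Green 0.098.
Largest remainders: Violet, Teal, Amber receive the extra seats.

Red 6, Green 5, Gold 5, Teal 2, Amber 3, Violet 1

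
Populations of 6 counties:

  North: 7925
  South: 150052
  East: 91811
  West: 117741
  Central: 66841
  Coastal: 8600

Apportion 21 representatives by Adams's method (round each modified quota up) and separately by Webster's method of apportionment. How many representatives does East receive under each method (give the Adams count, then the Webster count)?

4 and 5

Adams: North 1, South 7, East 4, West 5, Central 3, Coastal 1.
Webster: North 0, South 7, East 5, West 6, Central 3, Coastal 0.
East gets 4 under Adams and 5 under Webster.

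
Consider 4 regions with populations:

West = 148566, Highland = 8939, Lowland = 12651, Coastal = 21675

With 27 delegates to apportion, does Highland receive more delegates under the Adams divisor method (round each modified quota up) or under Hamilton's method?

Adams

Adams: West 20, Highland 2, Lowland 2, Coastal 3.
Hamilton: West 21, Highland 1, Lowland 2, Coastal 3.
Highland gets 2 under Adams and 1 under Hamilton.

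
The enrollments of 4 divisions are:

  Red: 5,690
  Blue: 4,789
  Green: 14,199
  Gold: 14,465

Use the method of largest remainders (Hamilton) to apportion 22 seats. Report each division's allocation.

Red 3; Blue 3; Green 8; Gold 8

Total 39143; standard divisor 39143/22 ≈ 1779.227.
Standard quotas: Red 3.1980, Blue 2.6916, Green 7.9804, Gold 8.1299.
Lower quotas: Red 3, Blue 2, Green 7, Gold 8 (sum 20, leaving 2 seats).
Remainders in descending order: Green 0.9804, Blue 0.6916, Red 0.1980, Gold 0.1299.
The surplus seats go to Green, Blue.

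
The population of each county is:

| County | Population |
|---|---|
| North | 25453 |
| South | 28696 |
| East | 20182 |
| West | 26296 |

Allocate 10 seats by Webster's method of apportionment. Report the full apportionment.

North 2, South 3, East 2, West 3

Standard divisor 100627/10 ≈ 10062.7; standard quotas: North 2.529, South 2.852, East 2.006, West 2.613.
Rounding to the nearest integer gives 3, 3, 2, 3 = 11 seats, so the divisor must be adjusted.
With modified divisor 10300: modified quotas North 2.471, South 2.786, East 1.959, West 2.553.
Rounding to the nearest integer: North 2, South 3, East 2, West 3 (total 10).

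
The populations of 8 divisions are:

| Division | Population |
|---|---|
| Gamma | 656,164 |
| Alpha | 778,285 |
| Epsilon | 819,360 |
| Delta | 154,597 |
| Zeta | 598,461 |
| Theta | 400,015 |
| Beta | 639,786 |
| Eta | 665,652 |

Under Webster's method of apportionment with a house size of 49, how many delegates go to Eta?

Standard divisor 4712320/49 ≈ 96169.796; standard quotas: Gamma 6.823, Alpha 8.093, Epsilon 8.520, Delta 1.608, Zeta 6.223, Theta 4.159, Beta 6.653, Eta 6.922.
Rounding to the nearest integer gives 7, 8, 9, 2, 6, 4, 7, 7 = 50 seats, so the divisor must be adjusted.
With modified divisor 97400: modified quotas Gamma 6.737, Alpha 7.991, Epsilon 8.412, Delta 1.587, Zeta 6.144, Theta 4.107, Beta 6.569, Eta 6.834.
Rounding to the nearest integer: Gamma 7, Alpha 8, Epsilon 8, Delta 2, Zeta 6, Theta 4, Beta 7, Eta 7 (total 49).
Eta receives 7.

7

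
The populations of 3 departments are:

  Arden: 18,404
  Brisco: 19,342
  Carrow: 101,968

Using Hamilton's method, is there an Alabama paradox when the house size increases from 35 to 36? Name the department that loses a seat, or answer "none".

none

At 35 seats: Arden 5, Brisco 5, Carrow 25.
At 36 seats: Arden 5, Brisco 5, Carrow 26.
No department's allocation decreased.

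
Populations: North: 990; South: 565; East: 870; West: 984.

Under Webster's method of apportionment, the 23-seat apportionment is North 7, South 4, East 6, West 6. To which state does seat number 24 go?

Priority for the next seat is population ÷ (current seats + 0.5).
Priorities: North 132.000, South 125.556, East 133.846, West 151.385.
Highest priority: West.

West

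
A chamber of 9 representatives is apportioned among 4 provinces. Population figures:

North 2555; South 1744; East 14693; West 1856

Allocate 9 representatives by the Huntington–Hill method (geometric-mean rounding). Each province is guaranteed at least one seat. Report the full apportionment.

North 1, South 1, East 6, West 1

With divisor 2475: modified quotas North 1.032, South 0.705, East 5.937, West 0.750.
Geometric-mean thresholds: North √(1·2)=1.414, South (min 1), East √(5·6)=5.477, West (min 1).
Each quota rounded against its threshold gives North 1, South 1, East 6, West 1 (total 9).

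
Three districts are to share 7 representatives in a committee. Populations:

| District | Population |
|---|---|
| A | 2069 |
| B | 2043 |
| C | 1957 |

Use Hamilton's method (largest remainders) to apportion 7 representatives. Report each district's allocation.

Standard divisor: 6069 ÷ 7 = 867.
Standard quotas: A 2.386, B 2.356, C 2.257.
Lower quotas: A 2, B 2, C 2 (sum 6, leaving 1 seat).
Remainders in descending order: A 0.386, B 0.356, C 0.257.
Largest remainder: A receives the extra seat.

A 3, B 2, C 2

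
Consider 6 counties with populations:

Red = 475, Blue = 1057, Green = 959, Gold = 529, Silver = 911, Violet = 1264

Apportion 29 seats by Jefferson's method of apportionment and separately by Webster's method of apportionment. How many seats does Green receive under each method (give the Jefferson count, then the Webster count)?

6 and 5

Jefferson: Red 2, Blue 6, Green 6, Gold 3, Silver 5, Violet 7.
Webster: Red 3, Blue 6, Green 5, Gold 3, Silver 5, Violet 7.
Green gets 6 under Jefferson and 5 under Webster.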